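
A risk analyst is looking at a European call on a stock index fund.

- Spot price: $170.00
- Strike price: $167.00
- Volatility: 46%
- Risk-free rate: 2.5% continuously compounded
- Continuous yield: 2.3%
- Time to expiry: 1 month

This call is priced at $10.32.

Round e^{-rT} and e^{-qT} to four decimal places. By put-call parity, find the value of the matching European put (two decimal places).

$7.29

exp(−qT) = exp(−0.023·0.08333) = 0.9981;  exp(−rT) = exp(−0.025·0.08333) = 0.9979
Put-call parity: C − P = S·e^(−qT) − K·e^(−rT) = 170·0.9981 − 167·0.9979 = 169.6770 − 166.6493 = 3.0277
P = C − (C − P) = 10.32 − (3.0277) = 7.2923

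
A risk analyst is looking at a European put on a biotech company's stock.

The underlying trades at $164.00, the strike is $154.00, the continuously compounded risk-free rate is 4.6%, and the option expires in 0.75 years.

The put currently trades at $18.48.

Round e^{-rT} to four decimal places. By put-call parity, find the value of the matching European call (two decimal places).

exp(−rT) = exp(−0.046·0.75) = 0.9661
Put-call parity: C − P = S − K·e^(−rT) = 164 − 154·0.9661 = 164 − 148.7794 = 15.2206
C = P + (C − P) = 18.48 + (15.2206) = 33.7006

$33.70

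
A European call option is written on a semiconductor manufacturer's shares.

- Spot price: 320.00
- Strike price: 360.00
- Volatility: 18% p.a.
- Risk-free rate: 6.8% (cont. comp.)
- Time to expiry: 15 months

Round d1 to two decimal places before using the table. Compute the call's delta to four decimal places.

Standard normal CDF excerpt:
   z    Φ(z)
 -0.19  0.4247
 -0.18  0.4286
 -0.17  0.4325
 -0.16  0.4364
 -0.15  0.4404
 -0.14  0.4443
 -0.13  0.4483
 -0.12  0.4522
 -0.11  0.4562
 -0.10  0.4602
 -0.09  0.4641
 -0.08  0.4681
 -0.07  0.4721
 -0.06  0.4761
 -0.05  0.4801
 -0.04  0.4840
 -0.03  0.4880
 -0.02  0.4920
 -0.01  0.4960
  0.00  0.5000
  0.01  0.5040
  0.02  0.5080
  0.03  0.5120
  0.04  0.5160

0.4761

σ√T = 0.18·√1.25 = 0.2012
d₁ = [ln(320/360) + (0.068 + 0.18²/2)·1.25] / 0.2012 = [-0.1178 + 0.1052] / 0.2012 = -0.0623 ≈ -0.06
N(d₁) = N(-0.06) = 0.4761
Δ_call = N(d₁) = 0.4761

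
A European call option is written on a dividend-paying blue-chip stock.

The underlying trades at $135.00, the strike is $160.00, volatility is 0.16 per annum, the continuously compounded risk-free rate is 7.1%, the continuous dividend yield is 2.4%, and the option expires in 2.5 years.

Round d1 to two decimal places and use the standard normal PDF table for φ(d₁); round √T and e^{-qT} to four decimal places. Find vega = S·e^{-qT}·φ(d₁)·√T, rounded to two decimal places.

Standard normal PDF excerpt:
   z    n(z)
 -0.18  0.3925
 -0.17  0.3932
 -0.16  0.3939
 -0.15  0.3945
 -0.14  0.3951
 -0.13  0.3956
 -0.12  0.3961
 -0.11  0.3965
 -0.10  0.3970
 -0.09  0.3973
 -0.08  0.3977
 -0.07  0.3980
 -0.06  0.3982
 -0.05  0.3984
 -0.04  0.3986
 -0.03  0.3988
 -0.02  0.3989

79.95

σ√T = 0.16 × 1.5811 = 0.2530
d₁ = [ln(135/160) + (0.071 − 0.024 + 0.16²/2)·2.5] / 0.2530 = [-0.1699 + 0.1495] / 0.2530 = -0.0806 → -0.08
√T = √2.5 = 1.5811
φ(d₁) = φ(-0.08) = 0.3977
e^(−qT) = e^(−0.024·2.5) = 0.9418
vega = S·e^(−qT)·φ(d₁)·√T = 135·0.9418·0.3977·1.5811 = 79.9480
(Vega is the same for a European call and put with the same parameters.)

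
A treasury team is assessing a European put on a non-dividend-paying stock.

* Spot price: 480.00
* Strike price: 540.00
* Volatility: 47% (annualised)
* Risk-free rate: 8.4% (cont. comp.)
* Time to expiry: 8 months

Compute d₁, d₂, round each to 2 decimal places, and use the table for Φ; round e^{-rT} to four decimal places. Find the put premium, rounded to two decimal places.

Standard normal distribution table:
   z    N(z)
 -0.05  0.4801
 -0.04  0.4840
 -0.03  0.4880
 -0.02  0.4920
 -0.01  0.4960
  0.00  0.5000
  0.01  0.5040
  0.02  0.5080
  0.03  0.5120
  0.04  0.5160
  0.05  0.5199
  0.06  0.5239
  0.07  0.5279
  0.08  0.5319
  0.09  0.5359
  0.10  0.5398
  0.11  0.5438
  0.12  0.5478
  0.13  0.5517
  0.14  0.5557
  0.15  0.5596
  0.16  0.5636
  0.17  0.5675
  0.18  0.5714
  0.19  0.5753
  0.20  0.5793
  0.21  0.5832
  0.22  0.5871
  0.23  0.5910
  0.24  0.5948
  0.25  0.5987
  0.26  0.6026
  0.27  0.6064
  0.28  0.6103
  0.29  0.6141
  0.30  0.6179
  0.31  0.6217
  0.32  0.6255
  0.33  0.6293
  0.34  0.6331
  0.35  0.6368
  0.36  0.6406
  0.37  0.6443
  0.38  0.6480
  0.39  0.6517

σ√T = 0.47·√0.6667 = 0.3838
d₁ = [ln(480/540) + (0.084 + 0.47²/2)·0.6667] / 0.3838 = [-0.1178 + 0.1296] / 0.3838 = 0.0309 which rounds to 0.03
d₂ = d₁ − σ√T = 0.0309 − 0.3838 = -0.3529 which rounds to -0.35
exp(−rT) = exp(−0.084·0.6667) = 0.9455
N(−d₂) = N(0.35) = 0.6368;  N(−d₁) = N(-0.03) = 0.4880
P = 540·0.9455·0.6368 − 480·0.4880 = 325.1310 − 234.2400 = 90.8910

90.89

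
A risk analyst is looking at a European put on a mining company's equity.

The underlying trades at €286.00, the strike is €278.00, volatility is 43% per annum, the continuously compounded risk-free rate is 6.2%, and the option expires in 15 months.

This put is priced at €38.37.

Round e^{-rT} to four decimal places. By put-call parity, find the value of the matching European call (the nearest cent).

e^(−rT) = e^(−0.062·1.25) = 0.9254
Put-call parity: C − P = S − K·e^(−rT) = 286 − 278·0.9254 = 286 − 257.2612 = 28.7388
C = P + (C − P) = 38.37 + (28.7388) = 67.1088

€67.11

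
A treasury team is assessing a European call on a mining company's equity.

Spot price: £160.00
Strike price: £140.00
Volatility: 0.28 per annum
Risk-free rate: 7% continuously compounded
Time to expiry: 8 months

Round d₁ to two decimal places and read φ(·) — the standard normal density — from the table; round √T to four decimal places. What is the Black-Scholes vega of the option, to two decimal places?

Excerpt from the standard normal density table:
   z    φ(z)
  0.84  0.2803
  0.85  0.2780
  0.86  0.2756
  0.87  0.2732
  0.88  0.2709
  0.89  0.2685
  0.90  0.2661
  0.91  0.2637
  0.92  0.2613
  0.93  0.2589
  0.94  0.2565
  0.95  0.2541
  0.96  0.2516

σ√T = 0.28 × 0.8165 = 0.2286
d₁ = [ln(160/140) + (0.07 + ½·0.28²)·0.6667] / (σ√T) = (0.1335 + 0.0728) / 0.2286 = 0.9025 ⇒ 0.90
√T = √0.6667 = 0.8165
φ(d₁) = φ(0.90) = 0.2661
vega = S·φ(d₁)·√T = 160·0.2661·0.8165 = 34.7633

34.76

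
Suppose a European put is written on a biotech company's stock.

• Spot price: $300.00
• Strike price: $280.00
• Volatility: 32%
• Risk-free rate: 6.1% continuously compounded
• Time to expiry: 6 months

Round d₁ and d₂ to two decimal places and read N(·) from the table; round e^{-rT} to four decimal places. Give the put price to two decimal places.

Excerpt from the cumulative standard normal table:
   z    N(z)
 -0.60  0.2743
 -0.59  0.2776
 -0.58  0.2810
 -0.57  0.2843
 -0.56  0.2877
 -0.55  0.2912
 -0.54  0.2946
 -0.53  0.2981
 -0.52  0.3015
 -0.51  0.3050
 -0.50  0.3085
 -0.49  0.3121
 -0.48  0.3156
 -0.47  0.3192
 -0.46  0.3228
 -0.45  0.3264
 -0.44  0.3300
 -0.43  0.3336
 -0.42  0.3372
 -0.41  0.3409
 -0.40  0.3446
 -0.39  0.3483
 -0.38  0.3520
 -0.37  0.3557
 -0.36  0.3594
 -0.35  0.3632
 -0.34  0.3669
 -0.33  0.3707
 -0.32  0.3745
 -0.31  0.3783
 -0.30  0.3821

$13.32

T = 0.5;  σ√T = 0.2263
ln(S/K) + (r + σ²/2)T = ln(300/280) + (0.061 + 0.32²/2)·0.5 = 0.0690 + 0.0561 = 0.1251
d₁ = 0.1251 / 0.2263 = 0.5528 ≈ 0.55
d₂ = d₁ − σ√T = 0.5528 − 0.2263 = 0.3266 ≈ 0.33
exp(−rT) = exp(−0.061·0.5) = 0.9700
P = 280·0.9700·N(-0.33) − 300·N(-0.55) = 280·0.9700·0.3707 − 300·0.2912 = 100.6821 − 87.3600 = 13.3221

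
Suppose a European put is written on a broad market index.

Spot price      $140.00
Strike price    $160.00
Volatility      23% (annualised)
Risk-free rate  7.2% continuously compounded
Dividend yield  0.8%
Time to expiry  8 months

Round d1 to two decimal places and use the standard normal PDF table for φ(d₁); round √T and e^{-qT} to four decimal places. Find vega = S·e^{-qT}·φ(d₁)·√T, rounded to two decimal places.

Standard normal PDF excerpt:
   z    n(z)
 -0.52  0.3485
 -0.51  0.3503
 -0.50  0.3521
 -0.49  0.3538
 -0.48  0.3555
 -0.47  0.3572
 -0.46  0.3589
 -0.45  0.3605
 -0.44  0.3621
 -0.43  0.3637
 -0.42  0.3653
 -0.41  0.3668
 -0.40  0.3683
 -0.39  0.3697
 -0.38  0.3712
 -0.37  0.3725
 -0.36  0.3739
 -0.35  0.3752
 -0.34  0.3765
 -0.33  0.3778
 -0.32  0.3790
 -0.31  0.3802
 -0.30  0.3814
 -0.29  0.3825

σ√T = 0.23·√0.6667 = 0.1878
d₁ = [ln(140/160) + (0.072 − 0.008 + ½·0.23²)·0.6667] / (σ√T) = (-0.1335 + 0.0603) / 0.1878 = -0.3900 ≈ -0.39
√T = √0.6667 = 0.8165
φ(d₁) = φ(-0.39) = 0.3697
exp(−qT) = exp(−0.008·0.6667) = 0.9947
vega = S·exp(−qT)·φ(d₁)·√T = 140·0.9947·0.3697·0.8165 = 42.0364

42.04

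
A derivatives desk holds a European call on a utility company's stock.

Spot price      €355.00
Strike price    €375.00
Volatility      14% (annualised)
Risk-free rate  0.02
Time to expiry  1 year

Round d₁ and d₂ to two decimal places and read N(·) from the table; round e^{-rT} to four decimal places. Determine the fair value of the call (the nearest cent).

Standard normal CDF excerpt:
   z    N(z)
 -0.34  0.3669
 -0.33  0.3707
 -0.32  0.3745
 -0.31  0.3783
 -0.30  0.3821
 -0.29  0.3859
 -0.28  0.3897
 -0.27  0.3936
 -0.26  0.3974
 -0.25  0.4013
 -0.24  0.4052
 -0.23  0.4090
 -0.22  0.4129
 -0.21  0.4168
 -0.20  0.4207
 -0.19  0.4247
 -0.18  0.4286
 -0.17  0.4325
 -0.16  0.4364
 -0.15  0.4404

€14.50

T = 1;  σ√T = 0.1400
d₁ = [ln(355/375) + (0.02 + 0.14²/2)·1] / 0.1400 = [-0.0548 + 0.0298] / 0.1400 = -0.1786 → -0.18
d₂ = d₁ − σ√T = -0.1786 − 0.1400 = -0.3186 → -0.32
e^(−rT) = e^(−0.02·1) = 0.9802
C = 355·N(-0.18) − 375·0.9802·N(-0.32) = 355·0.4286 − 375·0.9802·0.3745 = 152.1530 − 137.6568 = 14.4962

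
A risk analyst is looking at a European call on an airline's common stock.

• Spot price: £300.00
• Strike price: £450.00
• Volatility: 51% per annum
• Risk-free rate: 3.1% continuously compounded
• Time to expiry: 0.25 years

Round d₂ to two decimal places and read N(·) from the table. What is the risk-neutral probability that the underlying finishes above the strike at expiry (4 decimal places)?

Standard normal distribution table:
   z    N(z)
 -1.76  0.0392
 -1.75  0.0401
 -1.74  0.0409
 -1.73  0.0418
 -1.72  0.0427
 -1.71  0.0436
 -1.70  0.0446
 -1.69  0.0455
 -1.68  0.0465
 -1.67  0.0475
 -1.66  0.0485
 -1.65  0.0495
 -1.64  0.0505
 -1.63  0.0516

0.0455

T = 0.25;  σ√T = 0.2550
d₁ = [ln(300/450) + (0.031 + ½·0.51²)·0.25] / (σ√T) = (-0.4055 + 0.0403) / 0.2550 = -1.4322 which rounds to -1.43
d₂ = -1.4322 − 0.2550 = -1.6872 which rounds to -1.69
Pr(exercise) under Q = N(d₂) = 0.0455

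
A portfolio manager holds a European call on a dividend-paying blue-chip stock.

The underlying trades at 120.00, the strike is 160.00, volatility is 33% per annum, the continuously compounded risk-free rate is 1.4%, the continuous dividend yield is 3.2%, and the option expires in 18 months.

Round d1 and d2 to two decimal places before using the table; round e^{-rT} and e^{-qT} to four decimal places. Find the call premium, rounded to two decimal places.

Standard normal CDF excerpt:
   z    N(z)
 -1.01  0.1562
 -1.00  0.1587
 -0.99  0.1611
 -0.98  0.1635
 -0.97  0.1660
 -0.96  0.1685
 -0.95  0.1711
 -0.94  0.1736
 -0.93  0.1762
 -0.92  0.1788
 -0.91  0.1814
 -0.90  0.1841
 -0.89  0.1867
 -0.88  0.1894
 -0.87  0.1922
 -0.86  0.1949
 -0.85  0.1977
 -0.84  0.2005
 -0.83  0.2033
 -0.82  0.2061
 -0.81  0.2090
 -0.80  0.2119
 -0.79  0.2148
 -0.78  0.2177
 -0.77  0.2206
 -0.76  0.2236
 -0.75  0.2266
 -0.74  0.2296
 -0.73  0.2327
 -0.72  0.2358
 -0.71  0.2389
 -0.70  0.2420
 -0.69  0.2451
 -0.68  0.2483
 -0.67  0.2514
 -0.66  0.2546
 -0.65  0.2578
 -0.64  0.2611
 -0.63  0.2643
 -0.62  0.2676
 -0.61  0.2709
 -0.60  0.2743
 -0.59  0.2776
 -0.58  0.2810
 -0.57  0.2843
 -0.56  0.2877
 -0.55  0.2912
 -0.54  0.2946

σ√T = 0.33·√1.5 = 0.4042
ln(S/K) + (r − q + σ²/2)T = ln(120/160) + (0.014 − 0.032 + 0.33²/2)·1.5 = -0.2877 + 0.0547 = -0.2330
d₁ = -0.2330 / 0.4042 = -0.5765 ≈ -0.58
d₂ = d₁ − σ√T = -0.5765 − 0.4042 = -0.9807 ≈ -0.98
exp(−qT) = exp(−0.032·1.5) = 0.9531;  exp(−rT) = exp(−0.014·1.5) = 0.9792
N(d₁) = N(-0.58) = 0.2810;  N(d₂) = N(-0.98) = 0.1635
C = 120·0.9531·0.2810 − 160·0.9792·0.1635 = 32.1385 − 25.6159 = 6.5227

6.52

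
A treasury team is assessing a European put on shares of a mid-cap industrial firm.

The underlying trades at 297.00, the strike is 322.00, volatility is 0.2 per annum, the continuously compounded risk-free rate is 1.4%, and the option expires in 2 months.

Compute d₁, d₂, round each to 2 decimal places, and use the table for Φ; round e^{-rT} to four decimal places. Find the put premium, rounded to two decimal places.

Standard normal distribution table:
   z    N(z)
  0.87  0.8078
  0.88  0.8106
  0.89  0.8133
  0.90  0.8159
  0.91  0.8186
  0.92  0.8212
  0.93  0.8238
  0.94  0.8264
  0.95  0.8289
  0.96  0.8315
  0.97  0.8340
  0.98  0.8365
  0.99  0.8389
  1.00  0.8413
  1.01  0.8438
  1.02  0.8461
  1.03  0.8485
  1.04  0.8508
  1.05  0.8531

26.38

σ√T = 0.2·√0.1667 = 0.0816
d₁ = [ln(297/322) + (0.014 + 0.2²/2)·0.1667] / 0.0816 = [-0.0808 + 0.0057] / 0.0816 = -0.9204 which rounds to -0.92
d₂ = d₁ − σ√T = -0.9204 − 0.0816 = -1.0021 which rounds to -1.00
exp(−rT) = exp(−0.014·0.1667) = 0.9977
N(−d₂) = N(1.00) = 0.8413;  N(−d₁) = N(0.92) = 0.8212
P = 322·0.9977·0.8413 − 297·0.8212 = 270.2755 − 243.8964 = 26.3791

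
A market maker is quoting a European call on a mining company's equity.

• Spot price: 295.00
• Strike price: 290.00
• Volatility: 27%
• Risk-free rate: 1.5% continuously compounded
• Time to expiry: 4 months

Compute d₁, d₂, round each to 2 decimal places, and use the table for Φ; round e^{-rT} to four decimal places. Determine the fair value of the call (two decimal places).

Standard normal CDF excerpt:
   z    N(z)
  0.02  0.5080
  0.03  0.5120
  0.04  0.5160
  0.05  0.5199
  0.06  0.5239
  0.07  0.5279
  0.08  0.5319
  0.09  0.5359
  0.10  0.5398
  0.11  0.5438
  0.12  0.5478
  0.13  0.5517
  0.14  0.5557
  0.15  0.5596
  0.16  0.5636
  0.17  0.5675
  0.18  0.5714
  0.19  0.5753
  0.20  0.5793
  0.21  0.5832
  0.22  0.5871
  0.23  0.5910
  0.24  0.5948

T = 0.3333;  σ√T = 0.1559
d₁ = [ln(295/290) + (0.015 + 0.27²/2)·0.3333] / 0.1559 = [0.0171 + 0.0171] / 0.1559 = 0.2197 → 0.22
d₂ = d₁ − σ√T = 0.2197 − 0.1559 = 0.0638 → 0.06
exp(−rT) = exp(−0.015·0.3333) = 0.9950
C = 295·N(0.22) − 290·0.9950·N(0.06) = 295·0.5871 − 290·0.9950·0.5239 = 173.1945 − 151.1713 = 22.0232

22.02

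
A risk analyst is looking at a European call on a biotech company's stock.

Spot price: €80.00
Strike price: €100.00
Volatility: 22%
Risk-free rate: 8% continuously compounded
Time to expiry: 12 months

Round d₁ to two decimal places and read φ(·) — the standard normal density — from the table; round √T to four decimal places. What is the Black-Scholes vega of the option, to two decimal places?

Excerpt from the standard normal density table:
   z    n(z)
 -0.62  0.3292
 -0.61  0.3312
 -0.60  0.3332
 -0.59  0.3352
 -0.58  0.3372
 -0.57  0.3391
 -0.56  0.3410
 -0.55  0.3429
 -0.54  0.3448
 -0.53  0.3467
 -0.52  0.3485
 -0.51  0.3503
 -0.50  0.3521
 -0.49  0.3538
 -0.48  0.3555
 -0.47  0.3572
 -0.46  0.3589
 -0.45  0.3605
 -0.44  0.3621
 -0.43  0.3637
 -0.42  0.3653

σ√T = 0.22 × 1.0000 = 0.2200
d₁ = [ln(80/100) + (0.08 + ½·0.22²)·1] / (σ√T) = (-0.2231 + 0.1042) / 0.2200 = -0.5407 which rounds to -0.54
√T = √1 = 1.0000
φ(d₁) = φ(-0.54) = 0.3448
vega = S·φ(d₁)·√T = 80·0.3448·1.0000 = 27.5840
(Call and put vega coincide under Black-Scholes.)

27.58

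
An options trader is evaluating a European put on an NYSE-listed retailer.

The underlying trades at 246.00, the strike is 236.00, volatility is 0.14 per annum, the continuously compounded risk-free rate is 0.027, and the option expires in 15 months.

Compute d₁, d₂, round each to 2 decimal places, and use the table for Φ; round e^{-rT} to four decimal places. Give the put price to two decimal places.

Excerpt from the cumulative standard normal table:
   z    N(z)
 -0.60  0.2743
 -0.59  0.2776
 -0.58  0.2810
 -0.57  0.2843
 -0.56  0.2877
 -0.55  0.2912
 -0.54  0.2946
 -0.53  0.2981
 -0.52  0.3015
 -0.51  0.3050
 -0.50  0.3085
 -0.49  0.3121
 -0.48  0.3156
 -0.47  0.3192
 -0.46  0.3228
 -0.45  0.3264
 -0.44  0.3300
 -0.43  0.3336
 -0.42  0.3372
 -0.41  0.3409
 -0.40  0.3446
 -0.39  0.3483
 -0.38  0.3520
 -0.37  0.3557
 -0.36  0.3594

7.85

σ√T = 0.14 × 1.1180 = 0.1565
d₁ = [ln(246/236) + (0.027 + ½·0.14²)·1.25] / (σ√T) = (0.0415 + 0.0460) / 0.1565 = 0.5590 ≈ 0.56
d₂ = 0.5590 − 0.1565 = 0.4025 ≈ 0.40
exp(−rT) = exp(−0.027·1.25) = 0.9668
N(−d₂) = N(-0.40) = 0.3446;  N(−d₁) = N(-0.56) = 0.2877
P = 236·0.9668·0.3446 − 246·0.2877 = 78.6256 − 70.7742 = 7.8514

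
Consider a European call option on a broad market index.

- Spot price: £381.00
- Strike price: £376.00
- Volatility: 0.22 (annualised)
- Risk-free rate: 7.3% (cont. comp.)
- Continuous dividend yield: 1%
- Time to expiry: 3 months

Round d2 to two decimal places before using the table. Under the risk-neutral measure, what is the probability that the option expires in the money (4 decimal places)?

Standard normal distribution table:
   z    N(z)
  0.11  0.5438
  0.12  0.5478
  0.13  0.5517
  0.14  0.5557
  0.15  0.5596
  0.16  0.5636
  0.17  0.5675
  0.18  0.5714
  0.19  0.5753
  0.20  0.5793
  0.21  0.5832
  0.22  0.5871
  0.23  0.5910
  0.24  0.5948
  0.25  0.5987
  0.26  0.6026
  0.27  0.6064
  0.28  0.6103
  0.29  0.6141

σ√T = 0.22·√0.25 = 0.1100
ln(S/K) + (r − q + σ²/2)T = ln(381/376) + (0.073 − 0.01 + 0.22²/2)·0.25 = 0.0132 + 0.0218 = 0.0350
d₁ = 0.0350 / 0.1100 = 0.3183 ⇒ 0.32
d₂ = d₁ − σ√T = 0.3183 − 0.1100 = 0.2083 ⇒ 0.21
Risk-neutral Pr[S_T > K] = N(d₂) = N(0.21) = 0.5832

0.5832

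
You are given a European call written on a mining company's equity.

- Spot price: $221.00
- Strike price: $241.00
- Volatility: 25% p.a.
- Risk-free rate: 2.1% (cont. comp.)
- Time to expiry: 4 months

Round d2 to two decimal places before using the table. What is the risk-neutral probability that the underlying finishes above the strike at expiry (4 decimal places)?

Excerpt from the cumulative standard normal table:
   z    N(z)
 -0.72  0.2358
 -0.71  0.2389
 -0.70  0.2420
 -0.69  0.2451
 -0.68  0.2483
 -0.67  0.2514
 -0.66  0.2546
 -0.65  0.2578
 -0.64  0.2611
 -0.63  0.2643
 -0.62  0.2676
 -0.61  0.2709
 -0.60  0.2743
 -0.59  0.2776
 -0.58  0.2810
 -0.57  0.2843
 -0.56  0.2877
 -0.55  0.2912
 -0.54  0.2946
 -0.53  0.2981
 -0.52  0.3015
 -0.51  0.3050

σ√T = 0.25·√0.3333 = 0.1443
d₁ = [ln(221/241) + (0.021 + ½·0.25²)·0.3333] / (σ√T) = (-0.0866 + 0.0174) / 0.1443 = -0.4796 ⇒ -0.48
d₂ = -0.4796 − 0.1443 = -0.6239 ⇒ -0.62
Risk-neutral Pr[S_T > K] = N(d₂) = N(-0.62) = 0.2676

0.2676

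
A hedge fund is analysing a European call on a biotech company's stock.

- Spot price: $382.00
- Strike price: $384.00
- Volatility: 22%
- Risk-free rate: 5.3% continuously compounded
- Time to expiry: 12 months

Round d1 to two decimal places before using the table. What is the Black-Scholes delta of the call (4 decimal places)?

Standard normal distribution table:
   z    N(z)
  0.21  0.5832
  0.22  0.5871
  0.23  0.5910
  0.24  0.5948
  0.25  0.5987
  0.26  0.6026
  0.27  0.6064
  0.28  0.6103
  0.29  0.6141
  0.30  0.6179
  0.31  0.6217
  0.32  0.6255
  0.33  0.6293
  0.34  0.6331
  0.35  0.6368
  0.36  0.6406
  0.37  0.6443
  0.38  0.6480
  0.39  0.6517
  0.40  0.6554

T = 1;  σ√T = 0.2200
d₁ = [ln(382/384) + (0.053 + ½·0.22²)·1] / (σ√T) = (-0.0052 + 0.0772) / 0.2200 = 0.3272 which rounds to 0.33
N(d₁) = N(0.33) = 0.6293
Δ_call = N(d₁) = 0.6293

0.6293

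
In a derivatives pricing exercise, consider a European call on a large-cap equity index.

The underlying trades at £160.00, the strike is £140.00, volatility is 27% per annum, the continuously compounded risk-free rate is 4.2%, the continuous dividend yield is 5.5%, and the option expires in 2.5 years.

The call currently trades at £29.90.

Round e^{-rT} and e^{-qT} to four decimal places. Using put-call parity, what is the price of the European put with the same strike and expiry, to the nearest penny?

£16.50

exp(−qT) = exp(−0.055·2.5) = 0.8715;  exp(−rT) = exp(−0.042·2.5) = 0.9003
Put-call parity: C − P = S·e^(−qT) − K·e^(−rT) = 160·0.8715 − 140·0.9003 = 139.4400 − 126.0420 = 13.3980
P = C − (C − P) = 29.90 − (13.3980) = 16.5020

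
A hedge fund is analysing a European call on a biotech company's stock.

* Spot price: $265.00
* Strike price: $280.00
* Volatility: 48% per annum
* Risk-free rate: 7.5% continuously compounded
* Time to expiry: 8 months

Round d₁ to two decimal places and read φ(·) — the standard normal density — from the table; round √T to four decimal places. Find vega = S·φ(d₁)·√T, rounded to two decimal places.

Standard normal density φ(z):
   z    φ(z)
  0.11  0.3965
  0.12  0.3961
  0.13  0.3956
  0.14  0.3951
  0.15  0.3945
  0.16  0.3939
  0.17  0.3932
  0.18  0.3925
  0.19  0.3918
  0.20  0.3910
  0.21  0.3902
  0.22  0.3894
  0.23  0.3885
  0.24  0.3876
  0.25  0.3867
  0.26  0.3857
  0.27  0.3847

σ√T = 0.48·√0.6667 = 0.3919
d₁ = [ln(265/280) + (0.075 + ½·0.48²)·0.6667] / (σ√T) = (-0.0551 + 0.1268) / 0.3919 = 0.1830 ≈ 0.18
√T = √0.6667 = 0.8165
φ(d₁) = φ(0.18) = 0.3925
vega = S·φ(d₁)·√T = 265·0.3925·0.8165 = 84.9262

84.93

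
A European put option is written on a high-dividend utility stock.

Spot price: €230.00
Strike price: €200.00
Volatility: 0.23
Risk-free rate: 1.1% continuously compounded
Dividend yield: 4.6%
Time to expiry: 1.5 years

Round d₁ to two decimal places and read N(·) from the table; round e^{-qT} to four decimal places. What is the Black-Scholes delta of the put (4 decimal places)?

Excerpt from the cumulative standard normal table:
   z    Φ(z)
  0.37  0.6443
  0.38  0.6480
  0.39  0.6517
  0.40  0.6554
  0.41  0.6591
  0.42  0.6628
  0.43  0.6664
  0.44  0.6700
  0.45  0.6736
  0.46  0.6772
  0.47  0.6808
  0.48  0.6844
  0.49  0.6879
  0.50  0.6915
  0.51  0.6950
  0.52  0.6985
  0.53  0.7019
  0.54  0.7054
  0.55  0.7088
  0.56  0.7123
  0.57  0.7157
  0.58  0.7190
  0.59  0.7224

-0.3046

σ√T = 0.23 × 1.2247 = 0.2817
d₁ = [ln(230/200) + (0.011 − 0.046 + 0.23²/2)·1.5] / 0.2817 = [0.1398 − 0.0128] / 0.2817 = 0.4506 → 0.45
N(d₁) = N(0.45) = 0.6736
Δ_put = exp(−qT)·(N(d₁) − 1) = 0.9333·(0.6736 − 1) = -0.3046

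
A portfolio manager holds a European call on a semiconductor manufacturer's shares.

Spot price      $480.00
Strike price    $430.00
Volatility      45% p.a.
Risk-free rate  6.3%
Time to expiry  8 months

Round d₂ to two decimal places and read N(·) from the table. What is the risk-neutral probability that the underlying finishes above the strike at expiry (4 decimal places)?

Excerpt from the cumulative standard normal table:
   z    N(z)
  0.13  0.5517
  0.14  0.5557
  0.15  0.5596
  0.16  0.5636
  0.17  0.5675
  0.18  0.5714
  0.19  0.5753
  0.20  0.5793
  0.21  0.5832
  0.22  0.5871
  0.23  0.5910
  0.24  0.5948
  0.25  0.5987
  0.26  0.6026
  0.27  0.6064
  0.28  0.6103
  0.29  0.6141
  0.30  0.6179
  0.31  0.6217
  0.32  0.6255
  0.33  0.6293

σ√T = 0.45·√0.6667 = 0.3674
d₁ = [ln(480/430) + (0.063 + 0.45²/2)·0.6667] / 0.3674 = [0.1100 + 0.1095] / 0.3674 = 0.5974 ≈ 0.60
d₂ = d₁ − σ√T = 0.5974 − 0.3674 = 0.2300 ≈ 0.23
Pr(exercise) under Q = N(d₂) = 0.5910

0.5910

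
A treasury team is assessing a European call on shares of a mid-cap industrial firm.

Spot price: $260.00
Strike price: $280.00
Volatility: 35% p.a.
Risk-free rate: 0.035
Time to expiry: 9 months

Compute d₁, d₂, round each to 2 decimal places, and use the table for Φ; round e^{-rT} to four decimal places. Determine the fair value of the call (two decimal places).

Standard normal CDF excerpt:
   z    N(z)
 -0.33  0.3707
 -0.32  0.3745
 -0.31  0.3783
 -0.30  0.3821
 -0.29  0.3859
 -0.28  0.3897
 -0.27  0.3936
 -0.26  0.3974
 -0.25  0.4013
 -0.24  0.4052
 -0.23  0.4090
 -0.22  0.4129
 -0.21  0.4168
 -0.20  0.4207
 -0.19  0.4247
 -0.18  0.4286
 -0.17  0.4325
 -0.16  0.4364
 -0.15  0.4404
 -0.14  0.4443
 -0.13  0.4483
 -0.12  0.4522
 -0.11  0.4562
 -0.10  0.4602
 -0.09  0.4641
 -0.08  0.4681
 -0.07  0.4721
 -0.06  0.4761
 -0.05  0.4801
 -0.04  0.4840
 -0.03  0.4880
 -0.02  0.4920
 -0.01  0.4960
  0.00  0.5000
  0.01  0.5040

σ√T = 0.35 × 0.8660 = 0.3031
ln(S/K) + (r + σ²/2)T = ln(260/280) + (0.035 + 0.35²/2)·0.75 = -0.0741 + 0.0722 = -0.0019
d₁ = -0.0019 / 0.3031 = -0.0063 ≈ -0.01
d₂ = d₁ − σ√T = -0.0063 − 0.3031 = -0.3094 ≈ -0.31
e^(−rT) = e^(−0.035·0.75) = 0.9741
N(d₁) = N(-0.01) = 0.4960;  N(d₂) = N(-0.31) = 0.3783
C = 260·0.4960 − 280·0.9741·0.3783 = 128.9600 − 103.1806 = 25.7794

$25.78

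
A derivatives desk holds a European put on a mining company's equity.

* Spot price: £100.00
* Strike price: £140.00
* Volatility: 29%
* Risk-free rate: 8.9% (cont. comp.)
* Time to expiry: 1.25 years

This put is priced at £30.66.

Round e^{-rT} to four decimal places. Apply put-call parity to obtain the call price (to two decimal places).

£5.40

e^(−rT) = e^(−0.089·1.25) = 0.8947
Put-call parity: C − P = S − K·e^(−rT) = 100 − 140·0.8947 = 100 − 125.2580 = -25.2580
C = P + (C − P) = 30.66 + (-25.2580) = 5.4020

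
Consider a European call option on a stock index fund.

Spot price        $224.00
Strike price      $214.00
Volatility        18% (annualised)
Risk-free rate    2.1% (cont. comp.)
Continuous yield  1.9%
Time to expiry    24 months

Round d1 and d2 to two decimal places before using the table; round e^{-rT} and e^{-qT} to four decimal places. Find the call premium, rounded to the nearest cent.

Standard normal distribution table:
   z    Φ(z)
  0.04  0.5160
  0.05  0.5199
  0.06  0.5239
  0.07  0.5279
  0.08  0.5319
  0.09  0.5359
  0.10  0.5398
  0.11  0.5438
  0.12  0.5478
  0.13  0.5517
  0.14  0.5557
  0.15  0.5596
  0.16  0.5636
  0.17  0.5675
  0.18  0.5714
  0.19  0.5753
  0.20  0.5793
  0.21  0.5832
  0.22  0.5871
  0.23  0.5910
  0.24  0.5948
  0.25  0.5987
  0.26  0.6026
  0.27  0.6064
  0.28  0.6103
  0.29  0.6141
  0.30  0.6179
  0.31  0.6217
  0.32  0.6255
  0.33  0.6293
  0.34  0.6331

$26.56

T = 2;  σ√T = 0.2546
d₁ = [ln(224/214) + (0.021 − 0.019 + ½·0.18²)·2] / (σ√T) = (0.0457 + 0.0364) / 0.2546 = 0.3224 ≈ 0.32
d₂ = 0.3224 − 0.2546 = 0.0678 ≈ 0.07
e^(−qT) = e^(−0.019·2) = 0.9627;  e^(−rT) = e^(−0.021·2) = 0.9589
C = 224·0.9627·N(0.32) − 214·0.9589·N(0.07) = 224·0.9627·0.6255 − 214·0.9589·0.5279 = 134.8858 − 108.3275 = 26.5583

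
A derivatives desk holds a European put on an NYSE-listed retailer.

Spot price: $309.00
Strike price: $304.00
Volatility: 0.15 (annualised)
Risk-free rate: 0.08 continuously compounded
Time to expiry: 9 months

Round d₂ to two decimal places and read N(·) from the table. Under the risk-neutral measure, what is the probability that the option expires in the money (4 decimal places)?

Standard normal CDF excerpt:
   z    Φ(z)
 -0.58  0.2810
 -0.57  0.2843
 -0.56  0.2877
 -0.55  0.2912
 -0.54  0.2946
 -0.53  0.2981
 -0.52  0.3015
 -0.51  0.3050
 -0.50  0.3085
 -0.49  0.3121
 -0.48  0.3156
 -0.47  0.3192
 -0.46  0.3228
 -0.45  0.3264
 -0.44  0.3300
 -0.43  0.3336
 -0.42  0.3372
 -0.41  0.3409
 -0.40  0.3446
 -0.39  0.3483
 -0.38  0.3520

T = 0.75;  σ√T = 0.1299
d₁ = [ln(309/304) + (0.08 + 0.15²/2)·0.75] / 0.1299 = [0.0163 + 0.0684] / 0.1299 = 0.6524 ≈ 0.65
d₂ = d₁ − σ√T = 0.6524 − 0.1299 = 0.5225 ≈ 0.52
Pr(exercise) under Q = N(−d₂) = N(-0.52) = 0.3015

0.3015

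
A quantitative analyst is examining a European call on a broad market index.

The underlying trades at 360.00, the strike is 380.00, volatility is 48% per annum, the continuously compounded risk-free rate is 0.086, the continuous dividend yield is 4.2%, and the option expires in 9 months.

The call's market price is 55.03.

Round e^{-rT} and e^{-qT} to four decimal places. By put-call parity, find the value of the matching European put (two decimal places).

62.44

exp(−qT) = exp(−0.042·0.75) = 0.9690;  exp(−rT) = exp(−0.086·0.75) = 0.9375
Put-call parity: C − P = S·e^(−qT) − K·e^(−rT) = 360·0.9690 − 380·0.9375 = 348.8400 − 356.2500 = -7.4100
P = C − (C − P) = 55.03 − (-7.4100) = 62.4400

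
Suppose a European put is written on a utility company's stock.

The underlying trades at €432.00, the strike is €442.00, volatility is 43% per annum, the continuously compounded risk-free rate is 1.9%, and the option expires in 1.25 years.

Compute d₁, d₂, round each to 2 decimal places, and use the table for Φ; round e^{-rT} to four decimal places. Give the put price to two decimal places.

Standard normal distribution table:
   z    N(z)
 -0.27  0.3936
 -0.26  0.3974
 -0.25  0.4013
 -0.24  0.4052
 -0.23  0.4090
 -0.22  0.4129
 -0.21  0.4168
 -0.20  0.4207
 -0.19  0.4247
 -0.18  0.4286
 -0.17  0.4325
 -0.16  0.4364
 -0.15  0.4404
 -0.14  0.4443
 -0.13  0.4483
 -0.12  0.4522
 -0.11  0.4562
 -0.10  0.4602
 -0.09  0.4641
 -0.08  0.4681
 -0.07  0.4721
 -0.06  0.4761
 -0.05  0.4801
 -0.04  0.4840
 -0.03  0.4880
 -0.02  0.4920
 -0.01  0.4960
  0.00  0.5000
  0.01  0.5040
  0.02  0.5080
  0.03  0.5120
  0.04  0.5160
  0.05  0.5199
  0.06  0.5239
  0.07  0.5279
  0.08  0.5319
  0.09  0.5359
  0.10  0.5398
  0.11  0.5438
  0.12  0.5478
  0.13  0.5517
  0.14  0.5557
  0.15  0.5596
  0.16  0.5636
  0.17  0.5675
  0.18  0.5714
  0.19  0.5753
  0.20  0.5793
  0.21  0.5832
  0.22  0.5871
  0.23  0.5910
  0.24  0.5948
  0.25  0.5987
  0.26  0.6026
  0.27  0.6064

€81.68

T = 1.25;  σ√T = 0.4808
d₁ = [ln(432/442) + (0.019 + 0.43²/2)·1.25] / 0.4808 = [-0.0229 + 0.1393] / 0.4808 = 0.2422 ≈ 0.24
d₂ = d₁ − σ√T = 0.2422 − 0.4808 = -0.2386 ≈ -0.24
e^(−rT) = e^(−0.019·1.25) = 0.9765
N(−d₂) = N(0.24) = 0.5948;  N(−d₁) = N(-0.24) = 0.4052
P = 442·0.9765·0.5948 − 432·0.4052 = 256.7234 − 175.0464 = 81.6770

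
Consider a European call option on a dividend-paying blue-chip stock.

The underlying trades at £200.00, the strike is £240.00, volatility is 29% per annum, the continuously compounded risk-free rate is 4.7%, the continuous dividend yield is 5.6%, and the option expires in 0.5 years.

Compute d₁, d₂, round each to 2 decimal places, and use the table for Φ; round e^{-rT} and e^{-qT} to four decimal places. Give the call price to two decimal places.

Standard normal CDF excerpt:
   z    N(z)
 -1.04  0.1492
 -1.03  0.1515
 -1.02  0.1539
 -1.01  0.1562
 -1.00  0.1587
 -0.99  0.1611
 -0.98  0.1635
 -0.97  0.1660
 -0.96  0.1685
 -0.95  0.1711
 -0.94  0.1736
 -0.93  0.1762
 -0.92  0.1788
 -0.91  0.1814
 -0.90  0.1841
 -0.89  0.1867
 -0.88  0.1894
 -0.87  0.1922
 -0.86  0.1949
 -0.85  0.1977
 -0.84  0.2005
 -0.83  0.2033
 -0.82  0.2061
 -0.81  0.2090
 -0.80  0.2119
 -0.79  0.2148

T = 0.5;  σ√T = 0.2051
ln(S/K) + (r − q + σ²/2)T = ln(200/240) + (0.047 − 0.056 + 0.29²/2)·0.5 = -0.1823 + 0.0165 = -0.1658
d₁ = -0.1658 / 0.2051 = -0.8085 ≈ -0.81
d₂ = d₁ − σ√T = -0.8085 − 0.2051 = -1.0136 ≈ -1.01
exp(−qT) = exp(−0.056·0.5) = 0.9724;  exp(−rT) = exp(−0.047·0.5) = 0.9768
C = 200·0.9724·N(-0.81) − 240·0.9768·N(-1.01) = 200·0.9724·0.2090 − 240·0.9768·0.1562 = 40.6463 − 36.6183 = 4.0280

£4.03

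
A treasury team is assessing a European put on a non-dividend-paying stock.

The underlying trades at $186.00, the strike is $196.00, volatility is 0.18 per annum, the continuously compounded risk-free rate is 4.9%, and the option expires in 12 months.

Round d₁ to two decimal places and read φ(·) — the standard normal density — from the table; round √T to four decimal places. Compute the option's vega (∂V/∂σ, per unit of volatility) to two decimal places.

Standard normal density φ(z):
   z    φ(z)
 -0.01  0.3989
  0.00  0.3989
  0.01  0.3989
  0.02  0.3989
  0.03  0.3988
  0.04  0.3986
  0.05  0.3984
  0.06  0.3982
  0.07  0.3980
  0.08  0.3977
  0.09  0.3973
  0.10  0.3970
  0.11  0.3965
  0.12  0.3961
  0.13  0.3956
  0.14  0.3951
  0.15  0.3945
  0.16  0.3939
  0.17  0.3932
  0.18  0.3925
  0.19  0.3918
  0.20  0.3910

74.03

σ√T = 0.18 × 1.0000 = 0.1800
d₁ = [ln(186/196) + (0.049 + 0.18²/2)·1] / 0.1800 = [-0.0524 + 0.0652] / 0.1800 = 0.0713 which rounds to 0.07
√T = √1 = 1.0000
φ(d₁) = φ(0.07) = 0.3980
vega = S·φ(d₁)·√T = 186·0.3980·1.0000 = 74.0280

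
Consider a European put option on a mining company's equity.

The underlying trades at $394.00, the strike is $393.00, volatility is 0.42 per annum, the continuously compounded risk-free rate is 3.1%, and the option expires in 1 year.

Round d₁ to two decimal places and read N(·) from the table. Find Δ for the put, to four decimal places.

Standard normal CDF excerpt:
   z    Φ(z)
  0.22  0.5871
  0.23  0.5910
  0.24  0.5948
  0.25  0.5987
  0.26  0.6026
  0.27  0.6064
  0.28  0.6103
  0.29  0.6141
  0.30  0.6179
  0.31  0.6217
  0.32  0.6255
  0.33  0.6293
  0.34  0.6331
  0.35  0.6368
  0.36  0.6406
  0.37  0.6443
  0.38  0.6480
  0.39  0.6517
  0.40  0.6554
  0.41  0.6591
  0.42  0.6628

T = 1;  σ√T = 0.4200
d₁ = [ln(394/393) + (0.031 + 0.42²/2)·1] / 0.4200 = [0.0025 + 0.1192] / 0.4200 = 0.2899 ≈ 0.29
N(d₁) = N(0.29) = 0.6141
Δ_put = N(d₁) − 1 = 0.6141 − 1 = -0.3859

-0.3859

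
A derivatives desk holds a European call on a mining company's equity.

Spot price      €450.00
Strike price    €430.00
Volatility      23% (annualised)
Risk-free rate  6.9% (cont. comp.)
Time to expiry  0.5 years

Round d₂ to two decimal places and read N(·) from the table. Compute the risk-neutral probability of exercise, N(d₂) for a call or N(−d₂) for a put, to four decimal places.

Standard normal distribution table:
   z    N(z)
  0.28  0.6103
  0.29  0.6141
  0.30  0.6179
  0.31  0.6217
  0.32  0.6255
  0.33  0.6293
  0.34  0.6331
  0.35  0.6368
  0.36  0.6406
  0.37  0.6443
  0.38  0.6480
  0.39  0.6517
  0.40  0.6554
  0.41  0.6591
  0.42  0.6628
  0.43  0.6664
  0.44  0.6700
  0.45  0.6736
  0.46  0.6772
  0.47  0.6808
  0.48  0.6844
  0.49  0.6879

T = 0.5;  σ√T = 0.1626
d₁ = [ln(450/430) + (0.069 + 0.23²/2)·0.5] / 0.1626 = [0.0455 + 0.0477] / 0.1626 = 0.5730 which rounds to 0.57
d₂ = d₁ − σ√T = 0.5730 − 0.1626 = 0.4104 which rounds to 0.41
Risk-neutral Pr[S_T > K] = N(d₂) = N(0.41) = 0.6591

0.6591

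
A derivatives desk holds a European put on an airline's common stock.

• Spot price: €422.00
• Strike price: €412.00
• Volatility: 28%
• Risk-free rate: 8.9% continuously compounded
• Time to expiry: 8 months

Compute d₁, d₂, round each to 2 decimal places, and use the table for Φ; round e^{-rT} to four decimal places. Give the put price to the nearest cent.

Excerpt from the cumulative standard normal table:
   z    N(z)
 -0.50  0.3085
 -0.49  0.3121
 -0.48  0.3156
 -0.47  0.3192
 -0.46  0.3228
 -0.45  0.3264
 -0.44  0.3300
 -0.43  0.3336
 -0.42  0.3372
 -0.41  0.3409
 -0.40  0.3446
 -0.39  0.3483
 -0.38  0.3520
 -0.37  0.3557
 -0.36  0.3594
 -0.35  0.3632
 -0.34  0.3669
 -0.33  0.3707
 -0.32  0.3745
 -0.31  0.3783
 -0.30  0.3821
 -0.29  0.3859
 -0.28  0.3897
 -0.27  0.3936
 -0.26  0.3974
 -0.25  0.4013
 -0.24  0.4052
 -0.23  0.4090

σ√T = 0.28 × 0.8165 = 0.2286
d₁ = [ln(422/412) + (0.089 + ½·0.28²)·0.6667] / (σ√T) = (0.0240 + 0.0855) / 0.2286 = 0.4787 ⇒ 0.48
d₂ = 0.4787 − 0.2286 = 0.2501 ⇒ 0.25
exp(−rT) = exp(−0.089·0.6667) = 0.9424
P = 412·0.9424·N(-0.25) − 422·N(-0.48) = 412·0.9424·0.4013 − 422·0.3156 = 155.8123 − 133.1832 = 22.6291

€22.63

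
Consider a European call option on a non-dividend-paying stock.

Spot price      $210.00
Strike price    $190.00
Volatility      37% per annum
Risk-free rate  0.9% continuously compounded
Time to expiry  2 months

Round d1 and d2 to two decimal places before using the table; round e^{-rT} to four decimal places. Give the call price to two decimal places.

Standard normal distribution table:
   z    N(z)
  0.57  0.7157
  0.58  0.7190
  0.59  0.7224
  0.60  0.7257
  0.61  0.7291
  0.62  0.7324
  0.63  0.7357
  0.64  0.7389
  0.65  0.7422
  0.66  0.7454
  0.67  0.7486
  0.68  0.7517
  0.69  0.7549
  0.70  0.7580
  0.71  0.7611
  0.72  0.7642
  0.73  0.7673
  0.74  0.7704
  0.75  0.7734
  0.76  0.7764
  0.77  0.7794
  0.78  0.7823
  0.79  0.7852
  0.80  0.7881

T = 0.1667;  σ√T = 0.1511
d₁ = [ln(210/190) + (0.009 + ½·0.37²)·0.1667] / (σ√T) = (0.1001 + 0.0129) / 0.1511 = 0.7480 which rounds to 0.75
d₂ = 0.7480 − 0.1511 = 0.5970 which rounds to 0.60
exp(−rT) = exp(−0.009·0.1667) = 0.9985
N(d₁) = N(0.75) = 0.7734;  N(d₂) = N(0.60) = 0.7257
C = 210·0.7734 − 190·0.9985·0.7257 = 162.4140 − 137.6762 = 24.7378

$24.74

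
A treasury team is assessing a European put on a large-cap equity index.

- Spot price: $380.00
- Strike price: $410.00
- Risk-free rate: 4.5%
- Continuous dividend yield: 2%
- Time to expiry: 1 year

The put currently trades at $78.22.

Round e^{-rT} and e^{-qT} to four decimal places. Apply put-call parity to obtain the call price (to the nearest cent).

$58.74

exp(−qT) = exp(−0.02·1) = 0.9802;  exp(−rT) = exp(−0.045·1) = 0.9560
Put-call parity: C − P = S·e^(−qT) − K·e^(−rT) = 380·0.9802 − 410·0.9560 = 372.4760 − 391.9600 = -19.4840
C = P + (C − P) = 78.22 + (-19.4840) = 58.7360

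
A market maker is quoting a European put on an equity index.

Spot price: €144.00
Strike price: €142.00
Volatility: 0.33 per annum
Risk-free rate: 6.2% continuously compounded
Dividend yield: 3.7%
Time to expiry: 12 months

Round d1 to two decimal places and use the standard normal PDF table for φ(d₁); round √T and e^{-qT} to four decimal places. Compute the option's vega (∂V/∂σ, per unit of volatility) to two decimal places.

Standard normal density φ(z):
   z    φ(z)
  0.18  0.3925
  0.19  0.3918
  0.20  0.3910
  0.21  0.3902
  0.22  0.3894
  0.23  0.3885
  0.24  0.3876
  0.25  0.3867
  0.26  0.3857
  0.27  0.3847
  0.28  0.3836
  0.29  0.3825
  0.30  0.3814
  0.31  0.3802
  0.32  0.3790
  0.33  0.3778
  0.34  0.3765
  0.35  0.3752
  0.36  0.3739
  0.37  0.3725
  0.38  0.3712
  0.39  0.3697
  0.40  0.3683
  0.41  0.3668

53.23

σ√T = 0.33·√1 = 0.3300
d₁ = [ln(144/142) + (0.062 − 0.037 + 0.33²/2)·1] / 0.3300 = [0.0140 + 0.0795] / 0.3300 = 0.2831 ⇒ 0.28
√T = √1 = 1.0000
φ(d₁) = φ(0.28) = 0.3836
exp(−qT) = exp(−0.037·1) = 0.9637
vega = S·exp(−qT)·φ(d₁)·√T = 144·0.9637·0.3836·1.0000 = 53.2332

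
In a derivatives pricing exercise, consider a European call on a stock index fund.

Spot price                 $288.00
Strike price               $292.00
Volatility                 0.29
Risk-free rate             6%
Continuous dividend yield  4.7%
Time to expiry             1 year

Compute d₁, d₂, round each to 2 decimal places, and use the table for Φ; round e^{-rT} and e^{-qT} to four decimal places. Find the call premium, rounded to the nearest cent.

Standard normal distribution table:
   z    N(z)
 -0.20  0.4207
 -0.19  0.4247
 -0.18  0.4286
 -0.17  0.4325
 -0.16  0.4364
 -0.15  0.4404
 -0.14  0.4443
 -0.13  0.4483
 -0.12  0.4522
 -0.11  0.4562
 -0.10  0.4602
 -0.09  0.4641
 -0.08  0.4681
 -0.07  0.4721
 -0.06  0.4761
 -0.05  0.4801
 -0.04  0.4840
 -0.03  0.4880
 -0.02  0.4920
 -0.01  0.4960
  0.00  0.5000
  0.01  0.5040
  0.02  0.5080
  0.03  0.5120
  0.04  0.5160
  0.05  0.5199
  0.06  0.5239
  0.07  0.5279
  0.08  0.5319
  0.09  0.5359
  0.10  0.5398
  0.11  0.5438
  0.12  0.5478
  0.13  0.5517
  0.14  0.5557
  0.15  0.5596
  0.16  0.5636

$31.58

σ√T = 0.29·√1 = 0.2900
d₁ = [ln(288/292) + (0.06 − 0.047 + 0.29²/2)·1] / 0.2900 = [-0.0138 + 0.0550] / 0.2900 = 0.1423 ⇒ 0.14
d₂ = d₁ − σ√T = 0.1423 − 0.2900 = -0.1477 ⇒ -0.15
exp(−qT) = exp(−0.047·1) = 0.9541;  exp(−rT) = exp(−0.06·1) = 0.9418
N(d₁) = N(0.14) = 0.5557;  N(d₂) = N(-0.15) = 0.4404
C = 288·0.9541·0.5557 − 292·0.9418·0.4404 = 152.6957 − 121.1125 = 31.5832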